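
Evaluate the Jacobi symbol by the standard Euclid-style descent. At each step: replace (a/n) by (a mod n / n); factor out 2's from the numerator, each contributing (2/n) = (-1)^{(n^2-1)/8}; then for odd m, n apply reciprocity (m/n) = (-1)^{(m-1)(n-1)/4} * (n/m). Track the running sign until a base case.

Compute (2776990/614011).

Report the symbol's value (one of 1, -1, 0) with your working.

1

(2776990/614011): 2776990 mod 614011 = 320946, so (2776990/614011) = (320946/614011)
factor out 2^1: 320946 = 2^1·160473; with 614011 mod 8 = 3, (2/614011) = -1; sign now -1; continue with (160473/614011)
flip (160473/614011) -> (614011/160473): both odd, 160473 mod 4 = 1, 614011 mod 4 = 3, so the flip contributes +1; sign now -1
(614011/160473): 614011 mod 160473 = 132592, so (614011/160473) = (132592/160473)
factor out 2^4: 132592 = 2^4·8287; with 160473 mod 8 = 1, (2/160473) = +1; sign now -1; continue with (8287/160473)
flip (8287/160473) -> (160473/8287): both odd, 8287 mod 4 = 3, 160473 mod 4 = 1, so the flip contributes +1; sign now -1
(160473/8287): 160473 mod 8287 = 3020, so (160473/8287) = (3020/8287)
factor out 2^2: 3020 = 2^2·755; with 8287 mod 8 = 7, (2/8287) = +1; sign now -1; continue with (755/8287)
flip (755/8287) -> (8287/755): both odd, 755 mod 4 = 3, 8287 mod 4 = 3, so the flip contributes -1; sign now +1
(8287/755): 8287 mod 755 = 737, so (8287/755) = (737/755)
flip (737/755) -> (755/737): both odd, 737 mod 4 = 1, 755 mod 4 = 3, so the flip contributes +1; sign now +1
(755/737): 755 mod 737 = 18, so (755/737) = (18/737)
factor out 2^1: 18 = 2^1·9; with 737 mod 8 = 1, (2/737) = +1; sign now +1; continue with (9/737)
flip (9/737) -> (737/9): both odd, 9 mod 4 = 1, 737 mod 4 = 1, so the flip contributes +1; sign now +1
(737/9): 737 mod 9 = 8, so (737/9) = (8/9)
factor out 2^3: 8 = 2^3·1; with 9 mod 8 = 1, (2/9) = +1; sign now +1; continue with (1/9)
reached (1/9) = 1, so the symbol is +1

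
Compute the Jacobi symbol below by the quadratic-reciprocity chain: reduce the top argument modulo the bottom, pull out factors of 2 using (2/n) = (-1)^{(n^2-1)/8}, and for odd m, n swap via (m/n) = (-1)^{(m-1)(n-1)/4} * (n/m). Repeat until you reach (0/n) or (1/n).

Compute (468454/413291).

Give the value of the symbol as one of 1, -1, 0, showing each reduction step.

(468454/413291): 468454 mod 413291 = 55163, so (468454/413291) = (55163/413291)
flip (55163/413291) -> (413291/55163): both odd, 55163 mod 4 = 3, 413291 mod 4 = 3, so the flip contributes -1; sign now -1
(413291/55163): 413291 mod 55163 = 27150, so (413291/55163) = (27150/55163)
factor out 2^1: 27150 = 2^1·13575; with 55163 mod 8 = 3, (2/55163) = -1; sign now +1; continue with (13575/55163)
flip (13575/55163) -> (55163/13575): both odd, 13575 mod 4 = 3, 55163 mod 4 = 3, so the flip contributes -1; sign now -1
(55163/13575): 55163 mod 13575 = 863, so (55163/13575) = (863/13575)
flip (863/13575) -> (13575/863): both odd, 863 mod 4 = 3, 13575 mod 4 = 3, so the flip contributes -1; sign now +1
(13575/863): 13575 mod 863 = 630, so (13575/863) = (630/863)
factor out 2^1: 630 = 2^1·315; with 863 mod 8 = 7, (2/863) = +1; sign now +1; continue with (315/863)
flip (315/863) -> (863/315): both odd, 315 mod 4 = 3, 863 mod 4 = 3, so the flip contributes -1; sign now -1
(863/315): 863 mod 315 = 233, so (863/315) = (233/315)
flip (233/315) -> (315/233): both odd, 233 mod 4 = 1, 315 mod 4 = 3, so the flip contributes +1; sign now -1
(315/233): 315 mod 233 = 82, so (315/233) = (82/233)
factor out 2^1: 82 = 2^1·41; with 233 mod 8 = 1, (2/233) = +1; sign now -1; continue with (41/233)
flip (41/233) -> (233/41): both odd, 41 mod 4 = 1, 233 mod 4 = 1, so the flip contributes +1; sign now -1
(233/41): 233 mod 41 = 28, so (233/41) = (28/41)
factor out 2^2: 28 = 2^2·7; with 41 mod 8 = 1, (2/41) = +1; sign now -1; continue with (7/41)
flip (7/41) -> (41/7): both odd, 7 mod 4 = 3, 41 mod 4 = 1, so the flip contributes +1; sign now -1
(41/7): 41 mod 7 = 6, so (41/7) = (6/7)
factor out 2^1: 6 = 2^1·3; with 7 mod 8 = 7, (2/7) = +1; sign now -1; continue with (3/7)
flip (3/7) -> (7/3): both odd, 3 mod 4 = 3, 7 mod 4 = 3, so the flip contributes -1; sign now +1
(7/3): 7 mod 3 = 1, so (7/3) = (1/3)
reached (1/3) = 1, so the symbol is +1

1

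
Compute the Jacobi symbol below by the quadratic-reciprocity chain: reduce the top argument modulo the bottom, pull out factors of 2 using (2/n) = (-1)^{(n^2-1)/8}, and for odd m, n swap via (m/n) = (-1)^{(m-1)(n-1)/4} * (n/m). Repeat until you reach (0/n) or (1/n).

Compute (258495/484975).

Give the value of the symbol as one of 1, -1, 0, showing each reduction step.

reciprocity: (258495/484975) = -1·(484975/258495) since 258495 mod 4 = 3, 484975 mod 4 = 3; sign now -1
(484975/258495) = (226480/258495)   [reduce mod 258495]
226480 = 2^4·14155; (2/258495) = +1 since 258495 mod 8 = 7, so (226480/258495) = (+1)^4·(14155/258495); sign now -1
reciprocity: (14155/258495) = -1·(258495/14155) since 14155 mod 4 = 3, 258495 mod 4 = 3; sign now +1
(258495/14155) = (3705/14155)   [reduce mod 14155]
reciprocity: (3705/14155) = +1·(14155/3705) since 3705 mod 4 = 1, 14155 mod 4 = 3; sign now +1
(14155/3705) = (3040/3705)   [reduce mod 3705]
3040 = 2^5·95; (2/3705) = +1 since 3705 mod 8 = 1, so (3040/3705) = (+1)^5·(95/3705); sign now +1
reciprocity: (95/3705) = +1·(3705/95) since 95 mod 4 = 3, 3705 mod 4 = 1; sign now +1
(3705/95) = (0/95)   [reduce mod 95]
(0/95) = 0   [gcd(a, n) > 1]; final value = 0

0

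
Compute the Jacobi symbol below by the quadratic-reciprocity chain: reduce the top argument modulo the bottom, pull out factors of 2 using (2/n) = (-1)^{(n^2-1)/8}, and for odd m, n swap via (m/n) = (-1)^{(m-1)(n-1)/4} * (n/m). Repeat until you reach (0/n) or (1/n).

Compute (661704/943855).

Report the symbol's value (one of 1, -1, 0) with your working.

factor out 2^3: 661704 = 2^3·82713; with 943855 mod 8 = 7, (2/943855) = +1; sign now +1; continue with (82713/943855)
flip (82713/943855) -> (943855/82713): both odd, 82713 mod 4 = 1, 943855 mod 4 = 3, so the flip contributes +1; sign now +1
(943855/82713): 943855 mod 82713 = 34012, so (943855/82713) = (34012/82713)
factor out 2^2: 34012 = 2^2·8503; with 82713 mod 8 = 1, (2/82713) = +1; sign now +1; continue with (8503/82713)
flip (8503/82713) -> (82713/8503): both odd, 8503 mod 4 = 3, 82713 mod 4 = 1, so the flip contributes +1; sign now +1
(82713/8503): 82713 mod 8503 = 6186, so (82713/8503) = (6186/8503)
factor out 2^1: 6186 = 2^1·3093; with 8503 mod 8 = 7, (2/8503) = +1; sign now +1; continue with (3093/8503)
flip (3093/8503) -> (8503/3093): both odd, 3093 mod 4 = 1, 8503 mod 4 = 3, so the flip contributes +1; sign now +1
(8503/3093): 8503 mod 3093 = 2317, so (8503/3093) = (2317/3093)
flip (2317/3093) -> (3093/2317): both odd, 2317 mod 4 = 1, 3093 mod 4 = 1, so the flip contributes +1; sign now +1
(3093/2317): 3093 mod 2317 = 776, so (3093/2317) = (776/2317)
factor out 2^3: 776 = 2^3·97; with 2317 mod 8 = 5, (2/2317) = -1; sign now -1; continue with (97/2317)
flip (97/2317) -> (2317/97): both odd, 97 mod 4 = 1, 2317 mod 4 = 1, so the flip contributes +1; sign now -1
(2317/97): 2317 mod 97 = 86, so (2317/97) = (86/97)
factor out 2^1: 86 = 2^1·43; with 97 mod 8 = 1, (2/97) = +1; sign now -1; continue with (43/97)
flip (43/97) -> (97/43): both odd, 43 mod 4 = 3, 97 mod 4 = 1, so the flip contributes +1; sign now -1
(97/43): 97 mod 43 = 11, so (97/43) = (11/43)
flip (11/43) -> (43/11): both odd, 11 mod 4 = 3, 43 mod 4 = 3, so the flip contributes -1; sign now +1
(43/11): 43 mod 11 = 10, so (43/11) = (10/11)
factor out 2^1: 10 = 2^1·5; with 11 mod 8 = 3, (2/11) = -1; sign now -1; continue with (5/11)
flip (5/11) -> (11/5): both odd, 5 mod 4 = 1, 11 mod 4 = 3, so the flip contributes +1; sign now -1
(11/5): 11 mod 5 = 1, so (11/5) = (1/5)
reached (1/5) = 1, so the symbol is -1

-1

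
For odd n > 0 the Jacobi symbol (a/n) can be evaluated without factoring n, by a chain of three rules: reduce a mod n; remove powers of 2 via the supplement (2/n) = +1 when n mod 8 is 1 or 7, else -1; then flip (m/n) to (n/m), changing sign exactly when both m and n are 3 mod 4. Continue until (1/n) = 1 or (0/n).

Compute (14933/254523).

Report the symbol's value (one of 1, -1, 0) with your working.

reciprocity: (14933/254523) = +1·(254523/14933) since 14933 mod 4 = 1, 254523 mod 4 = 3; sign now +1
(254523/14933) = (662/14933)   [reduce mod 14933]
662 = 2^1·331; (2/14933) = -1 since 14933 mod 8 = 5, so (662/14933) = (-1)^1·(331/14933); sign now -1
reciprocity: (331/14933) = +1·(14933/331) since 331 mod 4 = 3, 14933 mod 4 = 1; sign now -1
(14933/331) = (38/331)   [reduce mod 331]
38 = 2^1·19; (2/331) = -1 since 331 mod 8 = 3, so (38/331) = (-1)^1·(19/331); sign now +1
reciprocity: (19/331) = -1·(331/19) since 19 mod 4 = 3, 331 mod 4 = 3; sign now -1
(331/19) = (8/19)   [reduce mod 19]
8 = 2^3·1; (2/19) = -1 since 19 mod 8 = 3, so (8/19) = (-1)^3·(1/19); sign now +1
(1/19) = 1; final value = sign = +1

1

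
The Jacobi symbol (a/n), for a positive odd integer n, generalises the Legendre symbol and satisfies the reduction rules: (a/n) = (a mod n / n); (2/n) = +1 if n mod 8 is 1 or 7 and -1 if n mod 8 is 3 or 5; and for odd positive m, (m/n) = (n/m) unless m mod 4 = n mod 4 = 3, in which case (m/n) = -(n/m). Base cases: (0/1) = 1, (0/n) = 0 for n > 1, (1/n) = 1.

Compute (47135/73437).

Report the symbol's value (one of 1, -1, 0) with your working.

reciprocity: (47135/73437) = +1·(73437/47135) since 47135 mod 4 = 3, 73437 mod 4 = 1; sign now +1
(73437/47135) = (26302/47135)   [reduce mod 47135]
26302 = 2^1·13151; (2/47135) = +1 since 47135 mod 8 = 7, so (26302/47135) = (+1)^1·(13151/47135); sign now +1
reciprocity: (13151/47135) = -1·(47135/13151) since 13151 mod 4 = 3, 47135 mod 4 = 3; sign now -1
(47135/13151) = (7682/13151)   [reduce mod 13151]
7682 = 2^1·3841; (2/13151) = +1 since 13151 mod 8 = 7, so (7682/13151) = (+1)^1·(3841/13151); sign now -1
reciprocity: (3841/13151) = +1·(13151/3841) since 3841 mod 4 = 1, 13151 mod 4 = 3; sign now -1
(13151/3841) = (1628/3841)   [reduce mod 3841]
1628 = 2^2·407; (2/3841) = +1 since 3841 mod 8 = 1, so (1628/3841) = (+1)^2·(407/3841); sign now -1
reciprocity: (407/3841) = +1·(3841/407) since 407 mod 4 = 3, 3841 mod 4 = 1; sign now -1
(3841/407) = (178/407)   [reduce mod 407]
178 = 2^1·89; (2/407) = +1 since 407 mod 8 = 7, so (178/407) = (+1)^1·(89/407); sign now -1
reciprocity: (89/407) = +1·(407/89) since 89 mod 4 = 1, 407 mod 4 = 3; sign now -1
(407/89) = (51/89)   [reduce mod 89]
reciprocity: (51/89) = +1·(89/51) since 51 mod 4 = 3, 89 mod 4 = 1; sign now -1
(89/51) = (38/51)   [reduce mod 51]
38 = 2^1·19; (2/51) = -1 since 51 mod 8 = 3, so (38/51) = (-1)^1·(19/51); sign now +1
reciprocity: (19/51) = -1·(51/19) since 19 mod 4 = 3, 51 mod 4 = 3; sign now -1
(51/19) = (13/19)   [reduce mod 19]
reciprocity: (13/19) = +1·(19/13) since 13 mod 4 = 1, 19 mod 4 = 3; sign now -1
(19/13) = (6/13)   [reduce mod 13]
6 = 2^1·3; (2/13) = -1 since 13 mod 8 = 5, so (6/13) = (-1)^1·(3/13); sign now +1
reciprocity: (3/13) = +1·(13/3) since 3 mod 4 = 3, 13 mod 4 = 1; sign now +1
(13/3) = (1/3)   [reduce mod 3]
(1/3) = 1; final value = sign = +1

1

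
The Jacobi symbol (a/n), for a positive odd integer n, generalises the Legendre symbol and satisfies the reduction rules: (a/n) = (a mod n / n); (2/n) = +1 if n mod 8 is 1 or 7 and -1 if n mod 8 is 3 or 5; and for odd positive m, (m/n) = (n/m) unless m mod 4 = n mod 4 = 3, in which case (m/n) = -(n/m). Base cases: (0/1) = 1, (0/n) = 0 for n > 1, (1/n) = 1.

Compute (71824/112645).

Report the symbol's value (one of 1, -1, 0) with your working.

factor out 2^4: 71824 = 2^4·4489; with 112645 mod 8 = 5, (2/112645) = -1; sign now +1; continue with (4489/112645)
flip (4489/112645) -> (112645/4489): both odd, 4489 mod 4 = 1, 112645 mod 4 = 1, so the flip contributes +1; sign now +1
(112645/4489): 112645 mod 4489 = 420, so (112645/4489) = (420/4489)
factor out 2^2: 420 = 2^2·105; with 4489 mod 8 = 1, (2/4489) = +1; sign now +1; continue with (105/4489)
flip (105/4489) -> (4489/105): both odd, 105 mod 4 = 1, 4489 mod 4 = 1, so the flip contributes +1; sign now +1
(4489/105): 4489 mod 105 = 79, so (4489/105) = (79/105)
flip (79/105) -> (105/79): both odd, 79 mod 4 = 3, 105 mod 4 = 1, so the flip contributes +1; sign now +1
(105/79): 105 mod 79 = 26, so (105/79) = (26/79)
factor out 2^1: 26 = 2^1·13; with 79 mod 8 = 7, (2/79) = +1; sign now +1; continue with (13/79)
flip (13/79) -> (79/13): both odd, 13 mod 4 = 1, 79 mod 4 = 3, so the flip contributes +1; sign now +1
(79/13): 79 mod 13 = 1, so (79/13) = (1/13)
reached (1/13) = 1, so the symbol is +1

1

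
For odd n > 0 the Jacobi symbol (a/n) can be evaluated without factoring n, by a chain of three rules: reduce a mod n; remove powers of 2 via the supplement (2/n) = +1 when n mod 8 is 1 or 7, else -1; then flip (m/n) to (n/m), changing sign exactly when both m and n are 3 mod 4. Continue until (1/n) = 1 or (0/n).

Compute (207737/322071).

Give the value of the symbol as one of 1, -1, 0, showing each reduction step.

reciprocity: (207737/322071) = +1·(322071/207737) since 207737 mod 4 = 1, 322071 mod 4 = 3; sign now +1
(322071/207737) = (114334/207737)   [reduce mod 207737]
114334 = 2^1·57167; (2/207737) = +1 since 207737 mod 8 = 1, so (114334/207737) = (+1)^1·(57167/207737); sign now +1
reciprocity: (57167/207737) = +1·(207737/57167) since 57167 mod 4 = 3, 207737 mod 4 = 1; sign now +1
(207737/57167) = (36236/57167)   [reduce mod 57167]
36236 = 2^2·9059; (2/57167) = +1 since 57167 mod 8 = 7, so (36236/57167) = (+1)^2·(9059/57167); sign now +1
reciprocity: (9059/57167) = -1·(57167/9059) since 9059 mod 4 = 3, 57167 mod 4 = 3; sign now -1
(57167/9059) = (2813/9059)   [reduce mod 9059]
reciprocity: (2813/9059) = +1·(9059/2813) since 2813 mod 4 = 1, 9059 mod 4 = 3; sign now -1
(9059/2813) = (620/2813)   [reduce mod 2813]
620 = 2^2·155; (2/2813) = -1 since 2813 mod 8 = 5, so (620/2813) = (-1)^2·(155/2813); sign now -1
reciprocity: (155/2813) = +1·(2813/155) since 155 mod 4 = 3, 2813 mod 4 = 1; sign now -1
(2813/155) = (23/155)   [reduce mod 155]
reciprocity: (23/155) = -1·(155/23) since 23 mod 4 = 3, 155 mod 4 = 3; sign now +1
(155/23) = (17/23)   [reduce mod 23]
reciprocity: (17/23) = +1·(23/17) since 17 mod 4 = 1, 23 mod 4 = 3; sign now +1
(23/17) = (6/17)   [reduce mod 17]
6 = 2^1·3; (2/17) = +1 since 17 mod 8 = 1, so (6/17) = (+1)^1·(3/17); sign now +1
reciprocity: (3/17) = +1·(17/3) since 3 mod 4 = 3, 17 mod 4 = 1; sign now +1
(17/3) = (2/3)   [reduce mod 3]
2 = 2^1·1; (2/3) = -1 since 3 mod 8 = 3, so (2/3) = (-1)^1·(1/3); sign now -1
(1/3) = 1; final value = sign = -1

-1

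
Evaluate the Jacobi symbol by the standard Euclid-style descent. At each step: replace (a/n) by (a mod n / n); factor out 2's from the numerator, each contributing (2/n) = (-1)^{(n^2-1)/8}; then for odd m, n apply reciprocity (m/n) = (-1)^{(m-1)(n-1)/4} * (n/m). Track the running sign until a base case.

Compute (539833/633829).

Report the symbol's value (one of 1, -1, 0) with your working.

flip (539833/633829) -> (633829/539833): both odd, 539833 mod 4 = 1, 633829 mod 4 = 1, so the flip contributes +1; sign now +1
(633829/539833): 633829 mod 539833 = 93996, so (633829/539833) = (93996/539833)
factor out 2^2: 93996 = 2^2·23499; with 539833 mod 8 = 1, (2/539833) = +1; sign now +1; continue with (23499/539833)
flip (23499/539833) -> (539833/23499): both odd, 23499 mod 4 = 3, 539833 mod 4 = 1, so the flip contributes +1; sign now +1
(539833/23499): 539833 mod 23499 = 22855, so (539833/23499) = (22855/23499)
flip (22855/23499) -> (23499/22855): both odd, 22855 mod 4 = 3, 23499 mod 4 = 3, so the flip contributes -1; sign now -1
(23499/22855): 23499 mod 22855 = 644, so (23499/22855) = (644/22855)
factor out 2^2: 644 = 2^2·161; with 22855 mod 8 = 7, (2/22855) = +1; sign now -1; continue with (161/22855)
flip (161/22855) -> (22855/161): both odd, 161 mod 4 = 1, 22855 mod 4 = 3, so the flip contributes +1; sign now -1
(22855/161): 22855 mod 161 = 154, so (22855/161) = (154/161)
factor out 2^1: 154 = 2^1·77; with 161 mod 8 = 1, (2/161) = +1; sign now -1; continue with (77/161)
flip (77/161) -> (161/77): both odd, 77 mod 4 = 1, 161 mod 4 = 1, so the flip contributes +1; sign now -1
(161/77): 161 mod 77 = 7, so (161/77) = (7/77)
flip (7/77) -> (77/7): both odd, 7 mod 4 = 3, 77 mod 4 = 1, so the flip contributes +1; sign now -1
(77/7): 77 mod 7 = 0, so (77/7) = (0/7)
reached (0/7); gcd(a, n) > 1, so (0/7) = 0 and the symbol is 0

0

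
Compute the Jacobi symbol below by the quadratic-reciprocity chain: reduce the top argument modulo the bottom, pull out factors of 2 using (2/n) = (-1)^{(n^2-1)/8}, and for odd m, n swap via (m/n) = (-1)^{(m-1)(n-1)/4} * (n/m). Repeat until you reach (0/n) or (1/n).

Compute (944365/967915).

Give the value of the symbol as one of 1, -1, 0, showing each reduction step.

0

flip (944365/967915) -> (967915/944365): both odd, 944365 mod 4 = 1, 967915 mod 4 = 3, so the flip contributes +1; sign now +1
(967915/944365): 967915 mod 944365 = 23550, so (967915/944365) = (23550/944365)
factor out 2^1: 23550 = 2^1·11775; with 944365 mod 8 = 5, (2/944365) = -1; sign now -1; continue with (11775/944365)
flip (11775/944365) -> (944365/11775): both odd, 11775 mod 4 = 3, 944365 mod 4 = 1, so the flip contributes +1; sign now -1
(944365/11775): 944365 mod 11775 = 2365, so (944365/11775) = (2365/11775)
flip (2365/11775) -> (11775/2365): both odd, 2365 mod 4 = 1, 11775 mod 4 = 3, so the flip contributes +1; sign now -1
(11775/2365): 11775 mod 2365 = 2315, so (11775/2365) = (2315/2365)
flip (2315/2365) -> (2365/2315): both odd, 2315 mod 4 = 3, 2365 mod 4 = 1, so the flip contributes +1; sign now -1
(2365/2315): 2365 mod 2315 = 50, so (2365/2315) = (50/2315)
factor out 2^1: 50 = 2^1·25; with 2315 mod 8 = 3, (2/2315) = -1; sign now +1; continue with (25/2315)
flip (25/2315) -> (2315/25): both odd, 25 mod 4 = 1, 2315 mod 4 = 3, so the flip contributes +1; sign now +1
(2315/25): 2315 mod 25 = 15, so (2315/25) = (15/25)
flip (15/25) -> (25/15): both odd, 15 mod 4 = 3, 25 mod 4 = 1, so the flip contributes +1; sign now +1
(25/15): 25 mod 15 = 10, so (25/15) = (10/15)
factor out 2^1: 10 = 2^1·5; with 15 mod 8 = 7, (2/15) = +1; sign now +1; continue with (5/15)
flip (5/15) -> (15/5): both odd, 5 mod 4 = 1, 15 mod 4 = 3, so the flip contributes +1; sign now +1
(15/5): 15 mod 5 = 0, so (15/5) = (0/5)
reached (0/5); gcd(a, n) > 1, so (0/5) = 0 and the symbol is 0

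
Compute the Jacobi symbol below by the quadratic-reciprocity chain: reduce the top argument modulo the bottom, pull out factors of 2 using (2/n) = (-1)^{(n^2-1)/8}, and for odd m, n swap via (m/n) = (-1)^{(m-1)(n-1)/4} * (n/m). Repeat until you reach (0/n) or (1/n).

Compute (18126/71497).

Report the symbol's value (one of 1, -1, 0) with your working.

18126 = 2^1·9063; (2/71497) = +1 since 71497 mod 8 = 1, so (18126/71497) = (+1)^1·(9063/71497); sign now +1
reciprocity: (9063/71497) = +1·(71497/9063) since 9063 mod 4 = 3, 71497 mod 4 = 1; sign now +1
(71497/9063) = (8056/9063)   [reduce mod 9063]
8056 = 2^3·1007; (2/9063) = +1 since 9063 mod 8 = 7, so (8056/9063) = (+1)^3·(1007/9063); sign now +1
reciprocity: (1007/9063) = -1·(9063/1007) since 1007 mod 4 = 3, 9063 mod 4 = 3; sign now -1
(9063/1007) = (0/1007)   [reduce mod 1007]
(0/1007) = 0   [gcd(a, n) > 1]; final value = 0

0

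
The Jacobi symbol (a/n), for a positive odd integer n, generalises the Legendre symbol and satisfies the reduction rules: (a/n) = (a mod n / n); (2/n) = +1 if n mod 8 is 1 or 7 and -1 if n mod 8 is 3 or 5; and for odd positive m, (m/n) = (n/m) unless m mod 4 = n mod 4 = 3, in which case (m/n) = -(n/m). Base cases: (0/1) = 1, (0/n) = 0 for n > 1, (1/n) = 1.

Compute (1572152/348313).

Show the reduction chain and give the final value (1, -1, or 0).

-1

(1572152/348313): 1572152 mod 348313 = 178900, so (1572152/348313) = (178900/348313)
factor out 2^2: 178900 = 2^2·44725; with 348313 mod 8 = 1, (2/348313) = +1; sign now +1; continue with (44725/348313)
flip (44725/348313) -> (348313/44725): both odd, 44725 mod 4 = 1, 348313 mod 4 = 1, so the flip contributes +1; sign now +1
(348313/44725): 348313 mod 44725 = 35238, so (348313/44725) = (35238/44725)
factor out 2^1: 35238 = 2^1·17619; with 44725 mod 8 = 5, (2/44725) = -1; sign now -1; continue with (17619/44725)
flip (17619/44725) -> (44725/17619): both odd, 17619 mod 4 = 3, 44725 mod 4 = 1, so the flip contributes +1; sign now -1
(44725/17619): 44725 mod 17619 = 9487, so (44725/17619) = (9487/17619)
flip (9487/17619) -> (17619/9487): both odd, 9487 mod 4 = 3, 17619 mod 4 = 3, so the flip contributes -1; sign now +1
(17619/9487): 17619 mod 9487 = 8132, so (17619/9487) = (8132/9487)
factor out 2^2: 8132 = 2^2·2033; with 9487 mod 8 = 7, (2/9487) = +1; sign now +1; continue with (2033/9487)
flip (2033/9487) -> (9487/2033): both odd, 2033 mod 4 = 1, 9487 mod 4 = 3, so the flip contributes +1; sign now +1
(9487/2033): 9487 mod 2033 = 1355, so (9487/2033) = (1355/2033)
flip (1355/2033) -> (2033/1355): both odd, 1355 mod 4 = 3, 2033 mod 4 = 1, so the flip contributes +1; sign now +1
(2033/1355): 2033 mod 1355 = 678, so (2033/1355) = (678/1355)
factor out 2^1: 678 = 2^1·339; with 1355 mod 8 = 3, (2/1355) = -1; sign now -1; continue with (339/1355)
flip (339/1355) -> (1355/339): both odd, 339 mod 4 = 3, 1355 mod 4 = 3, so the flip contributes -1; sign now +1
(1355/339): 1355 mod 339 = 338, so (1355/339) = (338/339)
factor out 2^1: 338 = 2^1·169; with 339 mod 8 = 3, (2/339) = -1; sign now -1; continue with (169/339)
flip (169/339) -> (339/169): both odd, 169 mod 4 = 1, 339 mod 4 = 3, so the flip contributes +1; sign now -1
(339/169): 339 mod 169 = 1, so (339/169) = (1/169)
reached (1/169) = 1, so the symbol is -1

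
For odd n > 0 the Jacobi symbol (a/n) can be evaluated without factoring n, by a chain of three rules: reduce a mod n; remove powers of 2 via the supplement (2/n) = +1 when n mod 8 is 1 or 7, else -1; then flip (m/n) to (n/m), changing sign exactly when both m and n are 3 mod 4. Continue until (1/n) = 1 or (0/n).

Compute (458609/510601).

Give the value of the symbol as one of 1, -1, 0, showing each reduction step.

1

reciprocity: (458609/510601) = +1·(510601/458609) since 458609 mod 4 = 1, 510601 mod 4 = 1; sign now +1
(510601/458609) = (51992/458609)   [reduce mod 458609]
51992 = 2^3·6499; (2/458609) = +1 since 458609 mod 8 = 1, so (51992/458609) = (+1)^3·(6499/458609); sign now +1
reciprocity: (6499/458609) = +1·(458609/6499) since 6499 mod 4 = 3, 458609 mod 4 = 1; sign now +1
(458609/6499) = (3679/6499)   [reduce mod 6499]
reciprocity: (3679/6499) = -1·(6499/3679) since 3679 mod 4 = 3, 6499 mod 4 = 3; sign now -1
(6499/3679) = (2820/3679)   [reduce mod 3679]
2820 = 2^2·705; (2/3679) = +1 since 3679 mod 8 = 7, so (2820/3679) = (+1)^2·(705/3679); sign now -1
reciprocity: (705/3679) = +1·(3679/705) since 705 mod 4 = 1, 3679 mod 4 = 3; sign now -1
(3679/705) = (154/705)   [reduce mod 705]
154 = 2^1·77; (2/705) = +1 since 705 mod 8 = 1, so (154/705) = (+1)^1·(77/705); sign now -1
reciprocity: (77/705) = +1·(705/77) since 77 mod 4 = 1, 705 mod 4 = 1; sign now -1
(705/77) = (12/77)   [reduce mod 77]
12 = 2^2·3; (2/77) = -1 since 77 mod 8 = 5, so (12/77) = (-1)^2·(3/77); sign now -1
reciprocity: (3/77) = +1·(77/3) since 3 mod 4 = 3, 77 mod 4 = 1; sign now -1
(77/3) = (2/3)   [reduce mod 3]
2 = 2^1·1; (2/3) = -1 since 3 mod 8 = 3, so (2/3) = (-1)^1·(1/3); sign now +1
(1/3) = 1; final value = sign = +1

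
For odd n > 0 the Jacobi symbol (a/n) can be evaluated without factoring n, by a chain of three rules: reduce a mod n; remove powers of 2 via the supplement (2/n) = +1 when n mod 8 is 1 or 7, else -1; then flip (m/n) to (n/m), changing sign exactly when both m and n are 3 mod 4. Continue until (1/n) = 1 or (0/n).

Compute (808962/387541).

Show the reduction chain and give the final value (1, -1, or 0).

0

(808962/387541) = (33880/387541)   [reduce mod 387541]
33880 = 2^3·4235; (2/387541) = -1 since 387541 mod 8 = 5, so (33880/387541) = (-1)^3·(4235/387541); sign now -1
reciprocity: (4235/387541) = +1·(387541/4235) since 4235 mod 4 = 3, 387541 mod 4 = 1; sign now -1
(387541/4235) = (2156/4235)   [reduce mod 4235]
2156 = 2^2·539; (2/4235) = -1 since 4235 mod 8 = 3, so (2156/4235) = (-1)^2·(539/4235); sign now -1
reciprocity: (539/4235) = -1·(4235/539) since 539 mod 4 = 3, 4235 mod 4 = 3; sign now +1
(4235/539) = (462/539)   [reduce mod 539]
462 = 2^1·231; (2/539) = -1 since 539 mod 8 = 3, so (462/539) = (-1)^1·(231/539); sign now -1
reciprocity: (231/539) = -1·(539/231) since 231 mod 4 = 3, 539 mod 4 = 3; sign now +1
(539/231) = (77/231)   [reduce mod 231]
reciprocity: (77/231) = +1·(231/77) since 77 mod 4 = 1, 231 mod 4 = 3; sign now +1
(231/77) = (0/77)   [reduce mod 77]
(0/77) = 0   [gcd(a, n) > 1]; final value = 0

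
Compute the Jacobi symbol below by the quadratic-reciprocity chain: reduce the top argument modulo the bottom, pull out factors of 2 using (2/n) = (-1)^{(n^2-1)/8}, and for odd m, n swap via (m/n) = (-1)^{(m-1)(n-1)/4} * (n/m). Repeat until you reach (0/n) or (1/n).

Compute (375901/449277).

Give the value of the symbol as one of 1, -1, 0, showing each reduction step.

flip (375901/449277) -> (449277/375901): both odd, 375901 mod 4 = 1, 449277 mod 4 = 1, so the flip contributes +1; sign now +1
(449277/375901): 449277 mod 375901 = 73376, so (449277/375901) = (73376/375901)
factor out 2^5: 73376 = 2^5·2293; with 375901 mod 8 = 5, (2/375901) = -1; sign now -1; continue with (2293/375901)
flip (2293/375901) -> (375901/2293): both odd, 2293 mod 4 = 1, 375901 mod 4 = 1, so the flip contributes +1; sign now -1
(375901/2293): 375901 mod 2293 = 2142, so (375901/2293) = (2142/2293)
factor out 2^1: 2142 = 2^1·1071; with 2293 mod 8 = 5, (2/2293) = -1; sign now +1; continue with (1071/2293)
flip (1071/2293) -> (2293/1071): both odd, 1071 mod 4 = 3, 2293 mod 4 = 1, so the flip contributes +1; sign now +1
(2293/1071): 2293 mod 1071 = 151, so (2293/1071) = (151/1071)
flip (151/1071) -> (1071/151): both odd, 151 mod 4 = 3, 1071 mod 4 = 3, so the flip contributes -1; sign now -1
(1071/151): 1071 mod 151 = 14, so (1071/151) = (14/151)
factor out 2^1: 14 = 2^1·7; with 151 mod 8 = 7, (2/151) = +1; sign now -1; continue with (7/151)
flip (7/151) -> (151/7): both odd, 7 mod 4 = 3, 151 mod 4 = 3, so the flip contributes -1; sign now +1
(151/7): 151 mod 7 = 4, so (151/7) = (4/7)
factor out 2^2: 4 = 2^2·1; with 7 mod 8 = 7, (2/7) = +1; sign now +1; continue with (1/7)
reached (1/7) = 1, so the symbol is +1

1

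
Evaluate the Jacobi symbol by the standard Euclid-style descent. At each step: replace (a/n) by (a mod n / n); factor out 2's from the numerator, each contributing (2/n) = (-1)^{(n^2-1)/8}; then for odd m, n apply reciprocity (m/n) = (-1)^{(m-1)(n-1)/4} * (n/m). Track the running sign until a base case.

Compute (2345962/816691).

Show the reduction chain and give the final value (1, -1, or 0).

-1

(2345962/816691) = (712580/816691)   [reduce mod 816691]
712580 = 2^2·178145; (2/816691) = -1 since 816691 mod 8 = 3, so (712580/816691) = (-1)^2·(178145/816691); sign now +1
reciprocity: (178145/816691) = +1·(816691/178145) since 178145 mod 4 = 1, 816691 mod 4 = 3; sign now +1
(816691/178145) = (104111/178145)   [reduce mod 178145]
reciprocity: (104111/178145) = +1·(178145/104111) since 104111 mod 4 = 3, 178145 mod 4 = 1; sign now +1
(178145/104111) = (74034/104111)   [reduce mod 104111]
74034 = 2^1·37017; (2/104111) = +1 since 104111 mod 8 = 7, so (74034/104111) = (+1)^1·(37017/104111); sign now +1
reciprocity: (37017/104111) = +1·(104111/37017) since 37017 mod 4 = 1, 104111 mod 4 = 3; sign now +1
(104111/37017) = (30077/37017)   [reduce mod 37017]
reciprocity: (30077/37017) = +1·(37017/30077) since 30077 mod 4 = 1, 37017 mod 4 = 1; sign now +1
(37017/30077) = (6940/30077)   [reduce mod 30077]
6940 = 2^2·1735; (2/30077) = -1 since 30077 mod 8 = 5, so (6940/30077) = (-1)^2·(1735/30077); sign now +1
reciprocity: (1735/30077) = +1·(30077/1735) since 1735 mod 4 = 3, 30077 mod 4 = 1; sign now +1
(30077/1735) = (582/1735)   [reduce mod 1735]
582 = 2^1·291; (2/1735) = +1 since 1735 mod 8 = 7, so (582/1735) = (+1)^1·(291/1735); sign now +1
reciprocity: (291/1735) = -1·(1735/291) since 291 mod 4 = 3, 1735 mod 4 = 3; sign now -1
(1735/291) = (280/291)   [reduce mod 291]
280 = 2^3·35; (2/291) = -1 since 291 mod 8 = 3, so (280/291) = (-1)^3·(35/291); sign now +1
reciprocity: (35/291) = -1·(291/35) since 35 mod 4 = 3, 291 mod 4 = 3; sign now -1
(291/35) = (11/35)   [reduce mod 35]
reciprocity: (11/35) = -1·(35/11) since 11 mod 4 = 3, 35 mod 4 = 3; sign now +1
(35/11) = (2/11)   [reduce mod 11]
2 = 2^1·1; (2/11) = -1 since 11 mod 8 = 3, so (2/11) = (-1)^1·(1/11); sign now -1
(1/11) = 1; final value = sign = -1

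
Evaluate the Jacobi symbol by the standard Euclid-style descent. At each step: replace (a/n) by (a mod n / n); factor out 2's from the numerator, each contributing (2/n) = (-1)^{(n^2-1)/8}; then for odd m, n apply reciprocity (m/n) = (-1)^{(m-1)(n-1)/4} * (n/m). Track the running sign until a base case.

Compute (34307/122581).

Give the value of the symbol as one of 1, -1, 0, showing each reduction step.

reciprocity: (34307/122581) = +1·(122581/34307) since 34307 mod 4 = 3, 122581 mod 4 = 1; sign now +1
(122581/34307) = (19660/34307)   [reduce mod 34307]
19660 = 2^2·4915; (2/34307) = -1 since 34307 mod 8 = 3, so (19660/34307) = (-1)^2·(4915/34307); sign now +1
reciprocity: (4915/34307) = -1·(34307/4915) since 4915 mod 4 = 3, 34307 mod 4 = 3; sign now -1
(34307/4915) = (4817/4915)   [reduce mod 4915]
reciprocity: (4817/4915) = +1·(4915/4817) since 4817 mod 4 = 1, 4915 mod 4 = 3; sign now -1
(4915/4817) = (98/4817)   [reduce mod 4817]
98 = 2^1·49; (2/4817) = +1 since 4817 mod 8 = 1, so (98/4817) = (+1)^1·(49/4817); sign now -1
reciprocity: (49/4817) = +1·(4817/49) since 49 mod 4 = 1, 4817 mod 4 = 1; sign now -1
(4817/49) = (15/49)   [reduce mod 49]
reciprocity: (15/49) = +1·(49/15) since 15 mod 4 = 3, 49 mod 4 = 1; sign now -1
(49/15) = (4/15)   [reduce mod 15]
4 = 2^2·1; (2/15) = +1 since 15 mod 8 = 7, so (4/15) = (+1)^2·(1/15); sign now -1
(1/15) = 1; final value = sign = -1

-1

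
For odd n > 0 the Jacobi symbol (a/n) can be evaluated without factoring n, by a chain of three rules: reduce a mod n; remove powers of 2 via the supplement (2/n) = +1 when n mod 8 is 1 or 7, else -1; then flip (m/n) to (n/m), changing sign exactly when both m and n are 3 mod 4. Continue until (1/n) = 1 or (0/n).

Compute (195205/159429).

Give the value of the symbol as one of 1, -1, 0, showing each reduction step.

-1

(195205/159429) = (35776/159429)   [reduce mod 159429]
35776 = 2^6·559; (2/159429) = -1 since 159429 mod 8 = 5, so (35776/159429) = (-1)^6·(559/159429); sign now +1
reciprocity: (559/159429) = +1·(159429/559) since 559 mod 4 = 3, 159429 mod 4 = 1; sign now +1
(159429/559) = (114/559)   [reduce mod 559]
114 = 2^1·57; (2/559) = +1 since 559 mod 8 = 7, so (114/559) = (+1)^1·(57/559); sign now +1
reciprocity: (57/559) = +1·(559/57) since 57 mod 4 = 1, 559 mod 4 = 3; sign now +1
(559/57) = (46/57)   [reduce mod 57]
46 = 2^1·23; (2/57) = +1 since 57 mod 8 = 1, so (46/57) = (+1)^1·(23/57); sign now +1
reciprocity: (23/57) = +1·(57/23) since 23 mod 4 = 3, 57 mod 4 = 1; sign now +1
(57/23) = (11/23)   [reduce mod 23]
reciprocity: (11/23) = -1·(23/11) since 11 mod 4 = 3, 23 mod 4 = 3; sign now -1
(23/11) = (1/11)   [reduce mod 11]
(1/11) = 1; final value = sign = -1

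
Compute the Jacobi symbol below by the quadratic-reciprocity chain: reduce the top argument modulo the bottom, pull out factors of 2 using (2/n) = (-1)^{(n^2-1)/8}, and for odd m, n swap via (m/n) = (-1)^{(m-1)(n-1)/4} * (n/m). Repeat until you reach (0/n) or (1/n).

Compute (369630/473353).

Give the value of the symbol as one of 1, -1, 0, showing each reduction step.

-1

369630 = 2^1·184815; (2/473353) = +1 since 473353 mod 8 = 1, so (369630/473353) = (+1)^1·(184815/473353); sign now +1
reciprocity: (184815/473353) = +1·(473353/184815) since 184815 mod 4 = 3, 473353 mod 4 = 1; sign now +1
(473353/184815) = (103723/184815)   [reduce mod 184815]
reciprocity: (103723/184815) = -1·(184815/103723) since 103723 mod 4 = 3, 184815 mod 4 = 3; sign now -1
(184815/103723) = (81092/103723)   [reduce mod 103723]
81092 = 2^2·20273; (2/103723) = -1 since 103723 mod 8 = 3, so (81092/103723) = (-1)^2·(20273/103723); sign now -1
reciprocity: (20273/103723) = +1·(103723/20273) since 20273 mod 4 = 1, 103723 mod 4 = 3; sign now -1
(103723/20273) = (2358/20273)   [reduce mod 20273]
2358 = 2^1·1179; (2/20273) = +1 since 20273 mod 8 = 1, so (2358/20273) = (+1)^1·(1179/20273); sign now -1
reciprocity: (1179/20273) = +1·(20273/1179) since 1179 mod 4 = 3, 20273 mod 4 = 1; sign now -1
(20273/1179) = (230/1179)   [reduce mod 1179]
230 = 2^1·115; (2/1179) = -1 since 1179 mod 8 = 3, so (230/1179) = (-1)^1·(115/1179); sign now +1
reciprocity: (115/1179) = -1·(1179/115) since 115 mod 4 = 3, 1179 mod 4 = 3; sign now -1
(1179/115) = (29/115)   [reduce mod 115]
reciprocity: (29/115) = +1·(115/29) since 29 mod 4 = 1, 115 mod 4 = 3; sign now -1
(115/29) = (28/29)   [reduce mod 29]
28 = 2^2·7; (2/29) = -1 since 29 mod 8 = 5, so (28/29) = (-1)^2·(7/29); sign now -1
reciprocity: (7/29) = +1·(29/7) since 7 mod 4 = 3, 29 mod 4 = 1; sign now -1
(29/7) = (1/7)   [reduce mod 7]
(1/7) = 1; final value = sign = -1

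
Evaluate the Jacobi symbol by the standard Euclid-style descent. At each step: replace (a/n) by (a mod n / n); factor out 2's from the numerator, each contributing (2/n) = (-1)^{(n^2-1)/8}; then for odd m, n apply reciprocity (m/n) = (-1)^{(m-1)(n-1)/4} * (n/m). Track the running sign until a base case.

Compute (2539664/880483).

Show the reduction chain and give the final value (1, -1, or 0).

(2539664/880483): 2539664 mod 880483 = 778698, so (2539664/880483) = (778698/880483)
factor out 2^1: 778698 = 2^1·389349; with 880483 mod 8 = 3, (2/880483) = -1; sign now -1; continue with (389349/880483)
flip (389349/880483) -> (880483/389349): both odd, 389349 mod 4 = 1, 880483 mod 4 = 3, so the flip contributes +1; sign now -1
(880483/389349): 880483 mod 389349 = 101785, so (880483/389349) = (101785/389349)
flip (101785/389349) -> (389349/101785): both odd, 101785 mod 4 = 1, 389349 mod 4 = 1, so the flip contributes +1; sign now -1
(389349/101785): 389349 mod 101785 = 83994, so (389349/101785) = (83994/101785)
factor out 2^1: 83994 = 2^1·41997; with 101785 mod 8 = 1, (2/101785) = +1; sign now -1; continue with (41997/101785)
flip (41997/101785) -> (101785/41997): both odd, 41997 mod 4 = 1, 101785 mod 4 = 1, so the flip contributes +1; sign now -1
(101785/41997): 101785 mod 41997 = 17791, so (101785/41997) = (17791/41997)
flip (17791/41997) -> (41997/17791): both odd, 17791 mod 4 = 3, 41997 mod 4 = 1, so the flip contributes +1; sign now -1
(41997/17791): 41997 mod 17791 = 6415, so (41997/17791) = (6415/17791)
flip (6415/17791) -> (17791/6415): both odd, 6415 mod 4 = 3, 17791 mod 4 = 3, so the flip contributes -1; sign now +1
(17791/6415): 17791 mod 6415 = 4961, so (17791/6415) = (4961/6415)
flip (4961/6415) -> (6415/4961): both odd, 4961 mod 4 = 1, 6415 mod 4 = 3, so the flip contributes +1; sign now +1
(6415/4961): 6415 mod 4961 = 1454, so (6415/4961) = (1454/4961)
factor out 2^1: 1454 = 2^1·727; with 4961 mod 8 = 1, (2/4961) = +1; sign now +1; continue with (727/4961)
flip (727/4961) -> (4961/727): both odd, 727 mod 4 = 3, 4961 mod 4 = 1, so the flip contributes +1; sign now +1
(4961/727): 4961 mod 727 = 599, so (4961/727) = (599/727)
flip (599/727) -> (727/599): both odd, 599 mod 4 = 3, 727 mod 4 = 3, so the flip contributes -1; sign now -1
(727/599): 727 mod 599 = 128, so (727/599) = (128/599)
factor out 2^7: 128 = 2^7·1; with 599 mod 8 = 7, (2/599) = +1; sign now -1; continue with (1/599)
reached (1/599) = 1, so the symbol is -1

-1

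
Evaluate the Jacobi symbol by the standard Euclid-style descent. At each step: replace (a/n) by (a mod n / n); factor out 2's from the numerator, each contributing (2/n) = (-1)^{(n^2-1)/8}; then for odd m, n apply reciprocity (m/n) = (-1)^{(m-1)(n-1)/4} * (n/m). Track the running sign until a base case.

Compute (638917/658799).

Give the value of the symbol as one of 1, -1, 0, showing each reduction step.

reciprocity: (638917/658799) = +1·(658799/638917) since 638917 mod 4 = 1, 658799 mod 4 = 3; sign now +1
(658799/638917) = (19882/638917)   [reduce mod 638917]
19882 = 2^1·9941; (2/638917) = -1 since 638917 mod 8 = 5, so (19882/638917) = (-1)^1·(9941/638917); sign now -1
reciprocity: (9941/638917) = +1·(638917/9941) since 9941 mod 4 = 1, 638917 mod 4 = 1; sign now -1
(638917/9941) = (2693/9941)   [reduce mod 9941]
reciprocity: (2693/9941) = +1·(9941/2693) since 2693 mod 4 = 1, 9941 mod 4 = 1; sign now -1
(9941/2693) = (1862/2693)   [reduce mod 2693]
1862 = 2^1·931; (2/2693) = -1 since 2693 mod 8 = 5, so (1862/2693) = (-1)^1·(931/2693); sign now +1
reciprocity: (931/2693) = +1·(2693/931) since 931 mod 4 = 3, 2693 mod 4 = 1; sign now +1
(2693/931) = (831/931)   [reduce mod 931]
reciprocity: (831/931) = -1·(931/831) since 831 mod 4 = 3, 931 mod 4 = 3; sign now -1
(931/831) = (100/831)   [reduce mod 831]
100 = 2^2·25; (2/831) = +1 since 831 mod 8 = 7, so (100/831) = (+1)^2·(25/831); sign now -1
reciprocity: (25/831) = +1·(831/25) since 25 mod 4 = 1, 831 mod 4 = 3; sign now -1
(831/25) = (6/25)   [reduce mod 25]
6 = 2^1·3; (2/25) = +1 since 25 mod 8 = 1, so (6/25) = (+1)^1·(3/25); sign now -1
reciprocity: (3/25) = +1·(25/3) since 3 mod 4 = 3, 25 mod 4 = 1; sign now -1
(25/3) = (1/3)   [reduce mod 3]
(1/3) = 1; final value = sign = -1

-1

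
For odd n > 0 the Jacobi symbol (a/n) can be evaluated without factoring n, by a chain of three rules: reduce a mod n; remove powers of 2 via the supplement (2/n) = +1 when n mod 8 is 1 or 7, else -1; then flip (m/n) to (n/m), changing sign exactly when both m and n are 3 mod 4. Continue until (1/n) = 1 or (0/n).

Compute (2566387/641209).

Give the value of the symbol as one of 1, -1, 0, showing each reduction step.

(2566387/641209) = (1551/641209)   [reduce mod 641209]
reciprocity: (1551/641209) = +1·(641209/1551) since 1551 mod 4 = 3, 641209 mod 4 = 1; sign now +1
(641209/1551) = (646/1551)   [reduce mod 1551]
646 = 2^1·323; (2/1551) = +1 since 1551 mod 8 = 7, so (646/1551) = (+1)^1·(323/1551); sign now +1
reciprocity: (323/1551) = -1·(1551/323) since 323 mod 4 = 3, 1551 mod 4 = 3; sign now -1
(1551/323) = (259/323)   [reduce mod 323]
reciprocity: (259/323) = -1·(323/259) since 259 mod 4 = 3, 323 mod 4 = 3; sign now +1
(323/259) = (64/259)   [reduce mod 259]
64 = 2^6·1; (2/259) = -1 since 259 mod 8 = 3, so (64/259) = (-1)^6·(1/259); sign now +1
(1/259) = 1; final value = sign = +1

1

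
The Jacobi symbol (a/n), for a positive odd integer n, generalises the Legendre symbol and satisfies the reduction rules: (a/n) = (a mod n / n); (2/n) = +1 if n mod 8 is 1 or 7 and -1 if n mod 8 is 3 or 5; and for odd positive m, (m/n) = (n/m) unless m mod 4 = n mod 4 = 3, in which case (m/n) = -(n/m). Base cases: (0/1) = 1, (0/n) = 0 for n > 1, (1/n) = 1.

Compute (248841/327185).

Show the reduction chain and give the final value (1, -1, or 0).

flip (248841/327185) -> (327185/248841): both odd, 248841 mod 4 = 1, 327185 mod 4 = 1, so the flip contributes +1; sign now +1
(327185/248841): 327185 mod 248841 = 78344, so (327185/248841) = (78344/248841)
factor out 2^3: 78344 = 2^3·9793; with 248841 mod 8 = 1, (2/248841) = +1; sign now +1; continue with (9793/248841)
flip (9793/248841) -> (248841/9793): both odd, 9793 mod 4 = 1, 248841 mod 4 = 1, so the flip contributes +1; sign now +1
(248841/9793): 248841 mod 9793 = 4016, so (248841/9793) = (4016/9793)
factor out 2^4: 4016 = 2^4·251; with 9793 mod 8 = 1, (2/9793) = +1; sign now +1; continue with (251/9793)
flip (251/9793) -> (9793/251): both odd, 251 mod 4 = 3, 9793 mod 4 = 1, so the flip contributes +1; sign now +1
(9793/251): 9793 mod 251 = 4, so (9793/251) = (4/251)
factor out 2^2: 4 = 2^2·1; with 251 mod 8 = 3, (2/251) = -1; sign now +1; continue with (1/251)
reached (1/251) = 1, so the symbol is +1

1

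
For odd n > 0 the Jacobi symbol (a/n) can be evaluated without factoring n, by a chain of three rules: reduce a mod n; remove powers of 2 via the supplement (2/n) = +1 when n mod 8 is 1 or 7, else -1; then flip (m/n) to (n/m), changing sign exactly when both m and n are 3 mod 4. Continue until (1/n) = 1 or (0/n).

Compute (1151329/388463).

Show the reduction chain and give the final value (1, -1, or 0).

0

(1151329/388463) = (374403/388463)   [reduce mod 388463]
reciprocity: (374403/388463) = -1·(388463/374403) since 374403 mod 4 = 3, 388463 mod 4 = 3; sign now -1
(388463/374403) = (14060/374403)   [reduce mod 374403]
14060 = 2^2·3515; (2/374403) = -1 since 374403 mod 8 = 3, so (14060/374403) = (-1)^2·(3515/374403); sign now -1
reciprocity: (3515/374403) = -1·(374403/3515) since 3515 mod 4 = 3, 374403 mod 4 = 3; sign now +1
(374403/3515) = (1813/3515)   [reduce mod 3515]
reciprocity: (1813/3515) = +1·(3515/1813) since 1813 mod 4 = 1, 3515 mod 4 = 3; sign now +1
(3515/1813) = (1702/1813)   [reduce mod 1813]
1702 = 2^1·851; (2/1813) = -1 since 1813 mod 8 = 5, so (1702/1813) = (-1)^1·(851/1813); sign now -1
reciprocity: (851/1813) = +1·(1813/851) since 851 mod 4 = 3, 1813 mod 4 = 1; sign now -1
(1813/851) = (111/851)   [reduce mod 851]
reciprocity: (111/851) = -1·(851/111) since 111 mod 4 = 3, 851 mod 4 = 3; sign now +1
(851/111) = (74/111)   [reduce mod 111]
74 = 2^1·37; (2/111) = +1 since 111 mod 8 = 7, so (74/111) = (+1)^1·(37/111); sign now +1
reciprocity: (37/111) = +1·(111/37) since 37 mod 4 = 1, 111 mod 4 = 3; sign now +1
(111/37) = (0/37)   [reduce mod 37]
(0/37) = 0   [gcd(a, n) > 1]; final value = 0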